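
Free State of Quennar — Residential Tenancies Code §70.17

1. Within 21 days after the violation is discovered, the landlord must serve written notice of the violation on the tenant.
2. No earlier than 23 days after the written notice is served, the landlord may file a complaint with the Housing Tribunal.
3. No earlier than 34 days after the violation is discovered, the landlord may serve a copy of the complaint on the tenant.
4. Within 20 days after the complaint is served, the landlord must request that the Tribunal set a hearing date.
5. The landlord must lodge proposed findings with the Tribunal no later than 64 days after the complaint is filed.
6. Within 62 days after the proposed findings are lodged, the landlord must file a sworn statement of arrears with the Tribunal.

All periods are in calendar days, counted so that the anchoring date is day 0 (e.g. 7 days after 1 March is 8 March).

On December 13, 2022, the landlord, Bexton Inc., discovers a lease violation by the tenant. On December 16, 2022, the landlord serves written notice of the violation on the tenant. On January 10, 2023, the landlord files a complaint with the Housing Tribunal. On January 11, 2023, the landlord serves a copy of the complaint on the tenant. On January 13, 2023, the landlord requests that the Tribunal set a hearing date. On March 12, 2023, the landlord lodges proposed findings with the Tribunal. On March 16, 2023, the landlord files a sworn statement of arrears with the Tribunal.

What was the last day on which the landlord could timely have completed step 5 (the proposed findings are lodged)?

March 15, 2023

Step 5 runs from January 10, 2023, when the complaint is filed. 64 days after January 10, 2023 is March 15, 2023.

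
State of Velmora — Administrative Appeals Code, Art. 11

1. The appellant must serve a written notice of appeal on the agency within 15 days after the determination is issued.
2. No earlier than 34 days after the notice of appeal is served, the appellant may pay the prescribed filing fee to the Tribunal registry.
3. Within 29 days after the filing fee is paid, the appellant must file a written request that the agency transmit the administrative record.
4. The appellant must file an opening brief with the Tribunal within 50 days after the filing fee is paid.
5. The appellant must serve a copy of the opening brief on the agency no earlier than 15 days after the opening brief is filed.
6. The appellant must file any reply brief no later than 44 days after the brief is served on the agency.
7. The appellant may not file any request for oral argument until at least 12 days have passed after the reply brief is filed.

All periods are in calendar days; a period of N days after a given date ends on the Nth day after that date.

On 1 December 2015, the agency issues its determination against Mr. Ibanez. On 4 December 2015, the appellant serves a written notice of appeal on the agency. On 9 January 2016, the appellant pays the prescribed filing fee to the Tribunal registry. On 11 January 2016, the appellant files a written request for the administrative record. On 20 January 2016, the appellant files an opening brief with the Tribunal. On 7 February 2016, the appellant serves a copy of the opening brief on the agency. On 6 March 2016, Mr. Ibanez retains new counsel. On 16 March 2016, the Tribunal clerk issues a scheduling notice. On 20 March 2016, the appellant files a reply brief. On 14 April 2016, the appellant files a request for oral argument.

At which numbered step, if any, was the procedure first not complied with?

None — every step was satisfied

(1) due by 1 December 2015 + 15 days = 16 December 2015; done 4 December 2015 — timely.
(2) permitted from 4 December 2015 + 34 days = 7 January 2016 onward; done 9 January 2016, after the minimum wait.
(3) due by 9 January 2016 + 29 days = 7 February 2016; done 11 January 2016 — timely.
(4) due by 9 January 2016 + 50 days = 28 February 2016; done 20 January 2016 — timely.
(5) permitted from 20 January 2016 + 15 days = 4 February 2016 onward; done 7 February 2016, after the minimum wait.
(6) due by 7 February 2016 + 44 days = 22 March 2016; done 20 March 2016 — timely.
(7) permitted from 20 March 2016 + 12 days = 1 April 2016 onward; done 14 April 2016 — permitted.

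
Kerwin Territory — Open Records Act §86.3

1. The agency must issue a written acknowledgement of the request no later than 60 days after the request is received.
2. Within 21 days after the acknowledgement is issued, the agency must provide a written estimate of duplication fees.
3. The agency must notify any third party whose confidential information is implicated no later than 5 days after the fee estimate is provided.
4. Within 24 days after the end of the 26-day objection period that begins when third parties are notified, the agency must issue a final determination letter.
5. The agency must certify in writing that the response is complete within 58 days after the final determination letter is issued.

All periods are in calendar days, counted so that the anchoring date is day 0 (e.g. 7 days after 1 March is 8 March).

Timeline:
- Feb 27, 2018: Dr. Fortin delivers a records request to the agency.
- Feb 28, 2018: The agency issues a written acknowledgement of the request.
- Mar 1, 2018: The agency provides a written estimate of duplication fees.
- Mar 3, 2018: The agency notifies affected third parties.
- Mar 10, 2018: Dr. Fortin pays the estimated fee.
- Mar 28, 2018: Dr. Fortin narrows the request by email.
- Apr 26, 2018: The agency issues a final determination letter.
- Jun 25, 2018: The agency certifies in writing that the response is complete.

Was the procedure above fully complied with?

No

Step 1 — counting 60 days from Feb 27, 2018 (when the request is received) gives a deadline of Apr 28, 2018; Feb 28, 2018 is within that limit.
Step 2 — counting 21 days from Feb 28, 2018 (when the acknowledgement is issued) gives a deadline of Mar 21, 2018; completed Mar 1, 2018, before the deadline.
Step 3 — counting 5 days from Mar 1, 2018 (when the fee estimate is provided) gives a deadline of Mar 6, 2018; done Mar 3, 2018 — timely.
Step 4 — counting 24 days from Mar 29, 2018 (end of the 26-day objection period, which began when third parties are notified on Mar 3, 2018) gives a deadline of Apr 22, 2018; Apr 26, 2018 misses that deadline by 4 days.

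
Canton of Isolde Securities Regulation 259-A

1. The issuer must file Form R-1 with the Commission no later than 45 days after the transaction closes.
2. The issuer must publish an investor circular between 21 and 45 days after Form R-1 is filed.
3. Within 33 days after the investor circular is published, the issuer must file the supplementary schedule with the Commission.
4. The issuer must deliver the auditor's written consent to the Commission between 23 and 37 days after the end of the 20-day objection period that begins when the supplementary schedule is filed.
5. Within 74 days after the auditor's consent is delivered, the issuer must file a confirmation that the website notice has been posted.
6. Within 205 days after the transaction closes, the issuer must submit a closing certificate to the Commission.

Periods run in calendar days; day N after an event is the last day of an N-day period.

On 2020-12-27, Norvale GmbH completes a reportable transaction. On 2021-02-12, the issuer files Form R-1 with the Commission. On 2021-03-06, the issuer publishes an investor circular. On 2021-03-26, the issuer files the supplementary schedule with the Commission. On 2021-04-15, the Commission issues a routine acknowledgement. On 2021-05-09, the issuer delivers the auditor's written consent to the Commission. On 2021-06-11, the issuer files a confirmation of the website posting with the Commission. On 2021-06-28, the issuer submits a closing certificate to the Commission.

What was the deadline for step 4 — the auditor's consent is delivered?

2021-05-22

The supplementary schedule is filed on 2021-03-26; the 20-day objection period therefore ends 2021-04-15, and step 4 runs from that date. The window is 23–37 days after 2021-04-15; it closes on 2021-05-22.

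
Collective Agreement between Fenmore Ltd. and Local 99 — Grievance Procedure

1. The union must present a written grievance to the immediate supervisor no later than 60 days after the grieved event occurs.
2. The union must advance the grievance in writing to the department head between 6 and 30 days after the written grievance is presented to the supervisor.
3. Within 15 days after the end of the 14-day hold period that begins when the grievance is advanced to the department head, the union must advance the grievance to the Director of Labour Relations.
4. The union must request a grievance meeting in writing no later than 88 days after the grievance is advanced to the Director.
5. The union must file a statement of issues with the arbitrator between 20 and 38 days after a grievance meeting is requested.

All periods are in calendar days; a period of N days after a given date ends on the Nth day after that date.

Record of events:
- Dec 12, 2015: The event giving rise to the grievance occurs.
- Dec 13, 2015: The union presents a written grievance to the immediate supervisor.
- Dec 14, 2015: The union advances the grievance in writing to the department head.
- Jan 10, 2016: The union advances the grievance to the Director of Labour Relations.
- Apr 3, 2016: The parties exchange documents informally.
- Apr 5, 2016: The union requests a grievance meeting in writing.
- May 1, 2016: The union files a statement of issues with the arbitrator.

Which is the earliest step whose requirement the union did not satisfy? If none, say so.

Step 2

Step 1: 60 days after Dec 12, 2015 (when the grieved event occurs) is Feb 10, 2016; completed Dec 13, 2015, before the deadline.
Step 2: the window is 6–30 days after Dec 13, 2015 (when the written grievance is presented to the supervisor), so Dec 19, 2015 through Jan 12, 2016; Dec 14, 2015 is 5 days too early.
Later steps need not be reached.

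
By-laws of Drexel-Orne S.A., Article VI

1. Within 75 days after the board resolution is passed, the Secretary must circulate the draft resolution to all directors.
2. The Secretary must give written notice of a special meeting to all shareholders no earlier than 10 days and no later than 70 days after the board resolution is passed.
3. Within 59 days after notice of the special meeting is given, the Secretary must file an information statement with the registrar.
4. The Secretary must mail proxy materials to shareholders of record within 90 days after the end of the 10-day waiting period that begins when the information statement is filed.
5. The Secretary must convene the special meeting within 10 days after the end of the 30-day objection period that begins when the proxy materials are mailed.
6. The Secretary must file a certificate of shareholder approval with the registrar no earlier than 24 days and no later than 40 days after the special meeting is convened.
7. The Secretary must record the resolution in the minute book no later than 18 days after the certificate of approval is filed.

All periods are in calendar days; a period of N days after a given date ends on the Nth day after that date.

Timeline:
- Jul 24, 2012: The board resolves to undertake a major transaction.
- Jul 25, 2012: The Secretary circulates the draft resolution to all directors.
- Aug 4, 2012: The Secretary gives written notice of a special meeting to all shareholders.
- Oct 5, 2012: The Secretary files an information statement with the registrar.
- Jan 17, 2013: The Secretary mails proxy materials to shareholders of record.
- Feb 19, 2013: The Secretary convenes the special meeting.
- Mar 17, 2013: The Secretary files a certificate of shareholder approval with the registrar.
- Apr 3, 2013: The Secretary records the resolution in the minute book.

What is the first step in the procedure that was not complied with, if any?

Step 3

Step 1 — counting 75 days from Jul 24, 2012 (when the board resolution is passed) gives a deadline of Oct 7, 2012; completed Jul 25, 2012, before the deadline.
Step 2 — 10 and 70 days from Jul 24, 2012 (when the board resolution is passed) are Aug 3, 2012 and Oct 2, 2012 respectively; done Aug 4, 2012 — within the window.
Step 3 — counting 59 days from Aug 4, 2012 (when notice of the special meeting is given) gives a deadline of Oct 2, 2012; Oct 5, 2012 misses that deadline by 3 days.
The analysis stops there.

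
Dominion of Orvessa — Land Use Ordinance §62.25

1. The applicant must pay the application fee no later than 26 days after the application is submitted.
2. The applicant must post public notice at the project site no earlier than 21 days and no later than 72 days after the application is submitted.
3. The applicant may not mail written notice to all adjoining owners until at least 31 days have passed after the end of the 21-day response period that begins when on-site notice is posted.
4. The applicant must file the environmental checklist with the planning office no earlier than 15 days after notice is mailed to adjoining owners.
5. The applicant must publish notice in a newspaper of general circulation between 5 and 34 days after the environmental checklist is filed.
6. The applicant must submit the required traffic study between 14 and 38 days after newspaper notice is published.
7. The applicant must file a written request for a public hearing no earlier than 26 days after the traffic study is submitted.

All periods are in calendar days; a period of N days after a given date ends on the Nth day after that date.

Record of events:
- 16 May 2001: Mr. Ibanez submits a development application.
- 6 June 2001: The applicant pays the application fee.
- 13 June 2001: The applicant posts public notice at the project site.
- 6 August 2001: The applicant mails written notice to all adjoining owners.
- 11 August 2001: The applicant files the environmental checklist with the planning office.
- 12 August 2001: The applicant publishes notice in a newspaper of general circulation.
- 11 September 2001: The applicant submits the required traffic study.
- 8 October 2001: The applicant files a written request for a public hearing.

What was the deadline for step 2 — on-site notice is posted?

Step 2 runs from 16 May 2001, when the application is submitted. The window is 21–72 days after 16 May 2001; it closes on 27 July 2001.

27 July 2001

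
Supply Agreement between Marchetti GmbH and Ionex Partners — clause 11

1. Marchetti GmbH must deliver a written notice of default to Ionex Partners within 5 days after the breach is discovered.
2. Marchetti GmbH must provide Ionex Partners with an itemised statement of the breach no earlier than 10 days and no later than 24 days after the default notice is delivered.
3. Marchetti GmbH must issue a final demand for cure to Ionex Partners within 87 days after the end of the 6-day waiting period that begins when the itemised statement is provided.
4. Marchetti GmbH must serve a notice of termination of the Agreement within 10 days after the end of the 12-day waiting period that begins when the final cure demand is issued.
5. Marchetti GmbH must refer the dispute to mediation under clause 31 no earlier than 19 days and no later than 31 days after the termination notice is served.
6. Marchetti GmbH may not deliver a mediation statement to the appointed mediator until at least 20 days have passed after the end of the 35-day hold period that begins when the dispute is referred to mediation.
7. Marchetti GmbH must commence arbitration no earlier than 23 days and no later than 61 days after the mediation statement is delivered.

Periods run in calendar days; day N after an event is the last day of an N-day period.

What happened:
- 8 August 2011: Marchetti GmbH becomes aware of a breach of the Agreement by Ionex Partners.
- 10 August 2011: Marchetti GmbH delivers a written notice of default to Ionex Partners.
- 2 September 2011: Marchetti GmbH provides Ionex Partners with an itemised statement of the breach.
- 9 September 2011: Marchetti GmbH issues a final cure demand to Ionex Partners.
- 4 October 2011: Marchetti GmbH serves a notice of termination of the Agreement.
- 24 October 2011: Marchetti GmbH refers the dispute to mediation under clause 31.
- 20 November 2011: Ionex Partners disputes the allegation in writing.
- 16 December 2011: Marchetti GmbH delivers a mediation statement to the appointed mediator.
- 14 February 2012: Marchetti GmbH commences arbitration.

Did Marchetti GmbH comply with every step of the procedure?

No

(1) due by 8 August 2011 + 5 days = 13 August 2011; 10 August 2011 is within that limit.
(2) the permitted window runs from 10 August 2011 + 10 = 20 August 2011 to 10 August 2011 + 24 = 3 September 2011; 2 September 2011 falls inside that range.
(3) due by 8 September 2011 + 87 days = 4 December 2011; 9 September 2011 is within that limit.
(4) due by 21 September 2011 + 10 days = 1 October 2011; not done until 4 October 2011, 3 days after the deadline.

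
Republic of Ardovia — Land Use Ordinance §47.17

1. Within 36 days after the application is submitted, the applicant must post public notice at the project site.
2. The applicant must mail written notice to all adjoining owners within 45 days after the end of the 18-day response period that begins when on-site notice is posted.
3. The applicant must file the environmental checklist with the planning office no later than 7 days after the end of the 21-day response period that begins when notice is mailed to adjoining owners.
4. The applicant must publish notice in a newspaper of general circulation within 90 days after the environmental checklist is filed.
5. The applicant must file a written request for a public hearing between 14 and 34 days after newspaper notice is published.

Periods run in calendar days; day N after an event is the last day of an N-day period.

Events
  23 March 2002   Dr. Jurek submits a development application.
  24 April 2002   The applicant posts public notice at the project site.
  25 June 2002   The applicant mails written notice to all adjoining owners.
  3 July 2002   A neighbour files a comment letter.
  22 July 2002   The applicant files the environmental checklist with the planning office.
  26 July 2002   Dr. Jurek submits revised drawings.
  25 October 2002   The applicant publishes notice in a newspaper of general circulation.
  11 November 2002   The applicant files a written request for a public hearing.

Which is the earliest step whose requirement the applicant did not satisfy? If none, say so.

Step 1 — counting 36 days from 23 March 2002 (when the application is submitted) gives a deadline of 28 April 2002; completed 24 April 2002, before the deadline.
Step 2 — counting 45 days from 12 May 2002 (end of the 18-day response period, which began when on-site notice is posted on 24 April 2002) gives a deadline of 26 June 2002; 25 June 2002 is within that limit.
Step 3 — counting 7 days from 16 July 2002 (end of the 21-day response period, which began when notice is mailed to adjoining owners on 25 June 2002) gives a deadline of 23 July 2002; done 22 July 2002 — timely.
Step 4 — counting 90 days from 22 July 2002 (when the environmental checklist is filed) gives a deadline of 20 October 2002; done 25 October 2002 — 5 days late.
That is the first point of non-compliance.

Step 4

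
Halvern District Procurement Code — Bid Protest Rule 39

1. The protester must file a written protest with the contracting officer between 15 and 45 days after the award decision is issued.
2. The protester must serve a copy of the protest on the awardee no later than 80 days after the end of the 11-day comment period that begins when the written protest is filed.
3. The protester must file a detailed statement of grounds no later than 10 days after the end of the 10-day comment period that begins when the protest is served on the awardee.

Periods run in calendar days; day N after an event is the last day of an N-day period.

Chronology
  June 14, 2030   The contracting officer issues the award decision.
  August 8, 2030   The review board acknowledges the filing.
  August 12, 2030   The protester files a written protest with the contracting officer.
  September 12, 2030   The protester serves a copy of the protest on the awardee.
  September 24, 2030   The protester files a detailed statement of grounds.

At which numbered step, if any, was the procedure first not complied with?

Step 1

(1) the permitted window runs from June 14, 2030 + 15 = June 29, 2030 to June 14, 2030 + 45 = July 29, 2030; done August 12, 2030 — 14 days after the window closed.
That is the first point of non-compliance.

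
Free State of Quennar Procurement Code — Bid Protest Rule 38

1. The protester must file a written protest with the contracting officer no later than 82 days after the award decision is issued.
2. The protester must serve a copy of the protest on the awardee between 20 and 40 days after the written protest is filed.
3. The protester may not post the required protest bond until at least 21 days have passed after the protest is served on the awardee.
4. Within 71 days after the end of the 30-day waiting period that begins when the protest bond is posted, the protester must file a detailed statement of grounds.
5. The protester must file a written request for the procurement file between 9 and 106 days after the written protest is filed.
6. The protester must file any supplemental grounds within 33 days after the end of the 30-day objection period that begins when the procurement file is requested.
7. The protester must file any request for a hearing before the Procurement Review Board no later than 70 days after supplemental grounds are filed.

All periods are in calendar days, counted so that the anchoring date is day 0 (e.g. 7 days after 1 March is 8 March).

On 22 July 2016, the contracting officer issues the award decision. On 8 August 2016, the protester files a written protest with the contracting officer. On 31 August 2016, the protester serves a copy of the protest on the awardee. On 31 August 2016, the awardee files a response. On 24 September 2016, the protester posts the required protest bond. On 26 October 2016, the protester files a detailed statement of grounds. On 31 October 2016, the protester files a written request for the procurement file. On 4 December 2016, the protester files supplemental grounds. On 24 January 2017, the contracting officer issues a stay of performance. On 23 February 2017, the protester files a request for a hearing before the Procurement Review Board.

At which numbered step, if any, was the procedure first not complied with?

Step 1: 82 days after 22 July 2016 (when the award decision is issued) is 12 October 2016; done 8 August 2016 — timely.
Step 2: the window is 20–40 days after 8 August 2016 (when the written protest is filed), so 28 August 2016 through 17 September 2016; done 31 August 2016, which is between those dates.
Step 3: the earliest permitted date is 21 days after 31 August 2016 (when the protest is served on the awardee), i.e. 21 September 2016; done 24 September 2016, after the minimum wait.
Step 4: 71 days after 24 October 2016 (end of the 30-day waiting period, which began when the protest bond is posted on 24 September 2016) is 3 January 2017; done 26 October 2016 — timely.
Step 5: the window is 9–106 days after 8 August 2016 (when the written protest is filed), so 17 August 2016 through 22 November 2016; done 31 October 2016, which is between those dates.
Step 6: 33 days after 30 November 2016 (end of the 30-day objection period, which began when the procurement file is requested on 31 October 2016) is 2 January 2017; done 4 December 2016 — timely.
Step 7: 70 days after 4 December 2016 (when supplemental grounds are filed) is 12 February 2017; 23 February 2017 misses that deadline by 11 days.

Step 7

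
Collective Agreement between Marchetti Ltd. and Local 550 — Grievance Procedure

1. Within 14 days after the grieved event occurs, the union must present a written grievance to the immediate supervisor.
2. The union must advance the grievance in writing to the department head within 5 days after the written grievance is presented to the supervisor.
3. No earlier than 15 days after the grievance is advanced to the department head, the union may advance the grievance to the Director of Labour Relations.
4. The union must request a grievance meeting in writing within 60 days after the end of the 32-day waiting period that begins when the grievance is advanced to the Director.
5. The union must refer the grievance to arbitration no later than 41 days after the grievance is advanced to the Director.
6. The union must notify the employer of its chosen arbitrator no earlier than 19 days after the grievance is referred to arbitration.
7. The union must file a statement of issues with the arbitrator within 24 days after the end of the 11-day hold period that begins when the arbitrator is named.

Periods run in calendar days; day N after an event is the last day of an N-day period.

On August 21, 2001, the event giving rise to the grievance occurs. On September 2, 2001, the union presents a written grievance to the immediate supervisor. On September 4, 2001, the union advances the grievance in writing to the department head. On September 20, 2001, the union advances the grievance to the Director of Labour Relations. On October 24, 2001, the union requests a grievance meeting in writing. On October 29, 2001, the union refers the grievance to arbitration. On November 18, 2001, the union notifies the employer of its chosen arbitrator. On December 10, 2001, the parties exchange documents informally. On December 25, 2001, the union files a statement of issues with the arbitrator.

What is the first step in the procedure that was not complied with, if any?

(1) due by August 21, 2001 + 14 days = September 4, 2001; done September 2, 2001 — timely.
(2) due by September 2, 2001 + 5 days = September 7, 2001; done September 4, 2001 — timely.
(3) permitted from September 4, 2001 + 15 days = September 19, 2001 onward; done September 20, 2001, after the minimum wait.
(4) due by October 22, 2001 + 60 days = December 21, 2001; done October 24, 2001 — timely.
(5) due by September 20, 2001 + 41 days = October 31, 2001; done October 29, 2001 — timely.
(6) permitted from October 29, 2001 + 19 days = November 17, 2001 onward; November 18, 2001 is on or after that date.
(7) due by November 29, 2001 + 24 days = December 23, 2001; December 25, 2001 misses that deadline by 2 days.

Step 7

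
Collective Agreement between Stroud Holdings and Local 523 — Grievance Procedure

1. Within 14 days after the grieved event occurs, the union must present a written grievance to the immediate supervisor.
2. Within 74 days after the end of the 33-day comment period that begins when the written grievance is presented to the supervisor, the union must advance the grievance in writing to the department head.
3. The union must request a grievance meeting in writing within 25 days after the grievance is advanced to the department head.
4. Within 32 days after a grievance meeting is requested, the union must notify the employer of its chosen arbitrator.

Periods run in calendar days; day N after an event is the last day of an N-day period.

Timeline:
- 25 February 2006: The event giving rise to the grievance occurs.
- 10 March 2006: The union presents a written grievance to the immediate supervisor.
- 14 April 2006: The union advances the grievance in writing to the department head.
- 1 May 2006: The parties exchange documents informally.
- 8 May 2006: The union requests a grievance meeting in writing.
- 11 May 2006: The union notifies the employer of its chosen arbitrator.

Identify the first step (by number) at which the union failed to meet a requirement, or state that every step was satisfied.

Step 1 — counting 14 days from 25 February 2006 (when the grieved event occurs) gives a deadline of 11 March 2006; 10 March 2006 is within that limit.
Step 2 — counting 74 days from 12 April 2006 (end of the 33-day comment period, which began when the written grievance is presented to the supervisor on 10 March 2006) gives a deadline of 25 June 2006; completed 14 April 2006, before the deadline.
Step 3 — counting 25 days from 14 April 2006 (when the grievance is advanced to the department head) gives a deadline of 9 May 2006; completed 8 May 2006, before the deadline.
Step 4 — counting 32 days from 8 May 2006 (when a grievance meeting is requested) gives a deadline of 9 June 2006; done 11 May 2006 — timely.

None — every step was satisfied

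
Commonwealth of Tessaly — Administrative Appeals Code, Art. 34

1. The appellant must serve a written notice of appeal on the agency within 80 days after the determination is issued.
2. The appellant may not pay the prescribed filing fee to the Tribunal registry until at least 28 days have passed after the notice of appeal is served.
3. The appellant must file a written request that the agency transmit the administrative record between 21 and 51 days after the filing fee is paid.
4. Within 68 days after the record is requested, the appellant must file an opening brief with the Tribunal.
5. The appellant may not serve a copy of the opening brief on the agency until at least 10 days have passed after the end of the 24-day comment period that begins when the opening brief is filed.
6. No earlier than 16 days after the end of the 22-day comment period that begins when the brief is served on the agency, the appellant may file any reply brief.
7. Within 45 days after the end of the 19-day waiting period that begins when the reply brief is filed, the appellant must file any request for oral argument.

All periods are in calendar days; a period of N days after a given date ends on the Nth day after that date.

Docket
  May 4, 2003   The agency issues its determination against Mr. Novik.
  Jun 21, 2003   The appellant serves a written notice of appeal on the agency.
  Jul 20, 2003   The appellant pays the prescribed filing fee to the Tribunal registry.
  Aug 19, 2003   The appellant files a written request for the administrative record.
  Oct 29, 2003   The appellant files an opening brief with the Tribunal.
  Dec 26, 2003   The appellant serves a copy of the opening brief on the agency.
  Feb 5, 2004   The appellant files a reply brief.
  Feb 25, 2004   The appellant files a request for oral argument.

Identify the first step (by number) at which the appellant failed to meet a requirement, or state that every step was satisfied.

Step 4

Step 1: 80 days after May 4, 2003 (when the determination is issued) is Jul 23, 2003; completed Jun 21, 2003, before the deadline.
Step 2: the earliest permitted date is 28 days after Jun 21, 2003 (when the notice of appeal is served), i.e. Jul 19, 2003; done Jul 20, 2003, after the minimum wait.
Step 3: the window is 21–51 days after Jul 20, 2003 (when the filing fee is paid), so Aug 10, 2003 through Sep 9, 2003; done Aug 19, 2003, which is between those dates.
Step 4: 68 days after Aug 19, 2003 (when the record is requested) is Oct 26, 2003; not done until Oct 29, 2003, 3 days after the deadline.
Later steps need not be reached.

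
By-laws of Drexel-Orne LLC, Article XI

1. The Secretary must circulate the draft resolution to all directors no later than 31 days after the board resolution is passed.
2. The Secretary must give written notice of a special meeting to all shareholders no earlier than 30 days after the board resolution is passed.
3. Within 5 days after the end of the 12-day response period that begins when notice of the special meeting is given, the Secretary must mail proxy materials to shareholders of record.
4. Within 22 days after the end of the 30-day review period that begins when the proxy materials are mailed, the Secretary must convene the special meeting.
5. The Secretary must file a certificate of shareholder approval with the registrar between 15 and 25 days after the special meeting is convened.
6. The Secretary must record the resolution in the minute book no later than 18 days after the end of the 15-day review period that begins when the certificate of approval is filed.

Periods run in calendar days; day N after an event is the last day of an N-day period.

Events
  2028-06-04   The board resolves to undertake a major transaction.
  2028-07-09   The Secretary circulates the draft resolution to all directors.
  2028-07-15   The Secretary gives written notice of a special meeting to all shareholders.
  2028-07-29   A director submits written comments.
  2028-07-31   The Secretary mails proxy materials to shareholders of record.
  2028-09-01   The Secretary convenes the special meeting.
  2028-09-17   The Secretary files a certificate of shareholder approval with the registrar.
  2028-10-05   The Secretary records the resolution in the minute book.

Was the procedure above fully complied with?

(1) due by 2028-06-04 + 31 days = 2028-07-05; 2028-07-09 misses that deadline by 4 days.

No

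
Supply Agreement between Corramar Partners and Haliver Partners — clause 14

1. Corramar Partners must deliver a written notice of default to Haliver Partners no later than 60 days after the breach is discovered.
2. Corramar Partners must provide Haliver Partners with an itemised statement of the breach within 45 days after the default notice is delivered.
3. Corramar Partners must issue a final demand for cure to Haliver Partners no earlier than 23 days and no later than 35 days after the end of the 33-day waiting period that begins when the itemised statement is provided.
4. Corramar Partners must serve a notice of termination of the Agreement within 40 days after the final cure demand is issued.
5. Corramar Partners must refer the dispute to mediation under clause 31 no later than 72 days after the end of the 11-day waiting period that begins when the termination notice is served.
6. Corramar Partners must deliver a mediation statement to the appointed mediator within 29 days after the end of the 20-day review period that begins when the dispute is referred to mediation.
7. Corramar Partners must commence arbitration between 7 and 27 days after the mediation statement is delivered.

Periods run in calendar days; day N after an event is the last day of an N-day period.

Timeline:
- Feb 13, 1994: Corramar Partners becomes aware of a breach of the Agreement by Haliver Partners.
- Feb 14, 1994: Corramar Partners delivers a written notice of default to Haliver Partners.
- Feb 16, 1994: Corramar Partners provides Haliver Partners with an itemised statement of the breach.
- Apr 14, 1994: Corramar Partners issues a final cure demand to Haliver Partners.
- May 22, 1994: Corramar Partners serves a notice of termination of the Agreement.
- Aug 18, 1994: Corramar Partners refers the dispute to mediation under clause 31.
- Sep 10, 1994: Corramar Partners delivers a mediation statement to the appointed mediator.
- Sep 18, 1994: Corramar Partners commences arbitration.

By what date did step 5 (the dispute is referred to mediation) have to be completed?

The termination notice is served on May 22, 1994; the 11-day waiting period therefore ends Jun 2, 1994, and step 5 runs from that date. 72 days after Jun 2, 1994 is Aug 13, 1994.

Aug 13, 1994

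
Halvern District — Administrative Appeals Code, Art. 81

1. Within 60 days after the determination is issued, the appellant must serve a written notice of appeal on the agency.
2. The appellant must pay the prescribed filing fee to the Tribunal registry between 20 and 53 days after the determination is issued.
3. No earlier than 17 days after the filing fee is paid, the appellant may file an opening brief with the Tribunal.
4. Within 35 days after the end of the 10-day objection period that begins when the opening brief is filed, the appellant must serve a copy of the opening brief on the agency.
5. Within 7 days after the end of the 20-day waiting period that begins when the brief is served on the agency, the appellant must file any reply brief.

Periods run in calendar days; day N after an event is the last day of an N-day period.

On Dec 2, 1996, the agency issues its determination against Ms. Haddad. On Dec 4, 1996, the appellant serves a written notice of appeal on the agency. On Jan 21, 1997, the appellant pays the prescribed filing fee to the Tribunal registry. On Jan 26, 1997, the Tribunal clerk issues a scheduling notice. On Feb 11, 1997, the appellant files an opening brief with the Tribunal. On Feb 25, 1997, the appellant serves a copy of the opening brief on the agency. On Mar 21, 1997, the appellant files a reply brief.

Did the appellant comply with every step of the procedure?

(1) due by Dec 2, 1996 + 60 days = Jan 31, 1997; completed Dec 4, 1996, before the deadline.
(2) the permitted window runs from Dec 2, 1996 + 20 = Dec 22, 1996 to Dec 2, 1996 + 53 = Jan 24, 1997; done Jan 21, 1997, which is between those dates.
(3) permitted from Jan 21, 1997 + 17 days = Feb 7, 1997 onward; done Feb 11, 1997, after the minimum wait.
(4) due by Feb 21, 1997 + 35 days = Mar 28, 1997; done Feb 25, 1997 — timely.
(5) due by Mar 17, 1997 + 7 days = Mar 24, 1997; Mar 21, 1997 is within that limit.

Yes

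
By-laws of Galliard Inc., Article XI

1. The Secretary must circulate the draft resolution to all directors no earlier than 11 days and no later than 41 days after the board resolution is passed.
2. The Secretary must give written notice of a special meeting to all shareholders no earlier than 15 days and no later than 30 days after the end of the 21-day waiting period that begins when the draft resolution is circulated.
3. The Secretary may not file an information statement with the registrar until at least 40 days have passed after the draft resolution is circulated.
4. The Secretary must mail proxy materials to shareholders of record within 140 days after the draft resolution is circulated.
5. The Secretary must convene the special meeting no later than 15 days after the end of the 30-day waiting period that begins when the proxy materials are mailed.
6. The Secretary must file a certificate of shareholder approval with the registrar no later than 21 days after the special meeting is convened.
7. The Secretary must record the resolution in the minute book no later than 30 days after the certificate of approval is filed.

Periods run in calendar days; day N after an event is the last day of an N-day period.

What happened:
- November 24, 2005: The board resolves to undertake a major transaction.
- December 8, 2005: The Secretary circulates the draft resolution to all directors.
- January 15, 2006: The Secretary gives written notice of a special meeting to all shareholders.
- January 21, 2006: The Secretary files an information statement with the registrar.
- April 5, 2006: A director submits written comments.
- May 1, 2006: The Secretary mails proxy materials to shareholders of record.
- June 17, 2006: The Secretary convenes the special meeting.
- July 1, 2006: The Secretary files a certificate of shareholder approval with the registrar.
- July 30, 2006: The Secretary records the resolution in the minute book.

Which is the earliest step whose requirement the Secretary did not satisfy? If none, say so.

Step 1: the window is 11–41 days after November 24, 2005 (when the board resolution is passed), so December 5, 2005 through January 4, 2006; done December 8, 2005 — within the window.
Step 2: the window is 15–30 days after December 29, 2005 (end of the 21-day waiting period, which began when the draft resolution is circulated on December 8, 2005), so January 13, 2006 through January 28, 2006; done January 15, 2006 — within the window.
Step 3: the earliest permitted date is 40 days after December 8, 2005 (when the draft resolution is circulated), i.e. January 17, 2006; January 21, 2006 is on or after that date.
Step 4: 140 days after December 8, 2005 (when the draft resolution is circulated) is April 27, 2006; May 1, 2006 misses that deadline by 4 days.
The procedure was therefore not followed at step 4.

Step 4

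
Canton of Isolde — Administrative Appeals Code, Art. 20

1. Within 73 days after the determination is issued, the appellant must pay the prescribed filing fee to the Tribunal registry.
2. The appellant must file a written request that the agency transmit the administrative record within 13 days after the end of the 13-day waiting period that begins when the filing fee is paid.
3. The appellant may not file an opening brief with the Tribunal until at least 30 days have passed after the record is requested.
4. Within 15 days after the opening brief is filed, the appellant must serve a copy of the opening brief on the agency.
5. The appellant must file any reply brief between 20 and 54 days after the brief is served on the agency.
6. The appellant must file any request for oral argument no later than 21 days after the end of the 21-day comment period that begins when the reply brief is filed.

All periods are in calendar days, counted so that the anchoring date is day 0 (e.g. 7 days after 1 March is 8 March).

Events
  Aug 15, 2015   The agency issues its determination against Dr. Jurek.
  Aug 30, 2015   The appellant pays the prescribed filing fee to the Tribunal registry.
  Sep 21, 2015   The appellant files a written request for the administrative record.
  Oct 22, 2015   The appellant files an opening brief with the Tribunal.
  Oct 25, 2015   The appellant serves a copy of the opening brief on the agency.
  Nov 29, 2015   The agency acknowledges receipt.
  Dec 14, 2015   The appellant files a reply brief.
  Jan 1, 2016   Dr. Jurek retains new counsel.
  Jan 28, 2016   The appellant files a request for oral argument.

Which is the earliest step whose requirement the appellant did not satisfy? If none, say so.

Step 6

Step 1 — counting 73 days from Aug 15, 2015 (when the determination is issued) gives a deadline of Oct 27, 2015; Aug 30, 2015 is within that limit.
Step 2 — counting 13 days from Sep 12, 2015 (end of the 13-day waiting period, which began when the filing fee is paid on Aug 30, 2015) gives a deadline of Sep 25, 2015; done Sep 21, 2015 — timely.
Step 3 — must wait 30 days from Sep 21, 2015 (when the record is requested), so not before Oct 21, 2015; Oct 22, 2015 is on or after that date.
Step 4 — counting 15 days from Oct 22, 2015 (when the opening brief is filed) gives a deadline of Nov 6, 2015; completed Oct 25, 2015, before the deadline.
Step 5 — 20 and 54 days from Oct 25, 2015 (when the brief is served on the agency) are Nov 14, 2015 and Dec 18, 2015 respectively; Dec 14, 2015 falls inside that range.
Step 6 — counting 21 days from Jan 4, 2016 (end of the 21-day comment period, which began when the reply brief is filed on Dec 14, 2015) gives a deadline of Jan 25, 2016; not done until Jan 28, 2016, 3 days after the deadline.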